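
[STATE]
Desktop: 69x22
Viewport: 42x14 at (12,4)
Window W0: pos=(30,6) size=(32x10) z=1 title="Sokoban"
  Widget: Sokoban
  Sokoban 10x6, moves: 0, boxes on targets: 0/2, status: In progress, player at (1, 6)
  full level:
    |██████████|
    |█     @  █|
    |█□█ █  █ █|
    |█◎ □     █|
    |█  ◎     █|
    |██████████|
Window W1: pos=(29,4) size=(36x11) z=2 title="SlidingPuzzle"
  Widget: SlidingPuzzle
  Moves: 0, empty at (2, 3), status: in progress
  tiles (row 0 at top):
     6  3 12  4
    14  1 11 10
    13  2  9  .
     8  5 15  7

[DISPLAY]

                 ┏━━━━━━━━━━━━━━━━━━━━━━━━
                 ┃ SlidingPuzzle          
                 ┠────────────────────────
                 ┃┌────┬────┬────┬────┐   
                 ┃│  6 │  3 │ 12 │  4 │   
                 ┃├────┼────┼────┼────┤   
                 ┃│ 14 │  1 │ 11 │ 10 │   
                 ┃├────┼────┼────┼────┤   
                 ┃│ 13 │  2 │  9 │    │   
                 ┃├────┼────┼────┼────┤   
                 ┗━━━━━━━━━━━━━━━━━━━━━━━━
                  ┗━━━━━━━━━━━━━━━━━━━━━━━
                                          
                                          


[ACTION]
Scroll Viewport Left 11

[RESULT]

                            ┏━━━━━━━━━━━━━
                            ┃ SlidingPuzzl
                            ┠─────────────
                            ┃┌────┬────┬──
                            ┃│  6 │  3 │ 1
                            ┃├────┼────┼──
                            ┃│ 14 │  1 │ 1
                            ┃├────┼────┼──
                            ┃│ 13 │  2 │  
                            ┃├────┼────┼──
                            ┗━━━━━━━━━━━━━
                             ┗━━━━━━━━━━━━
                                          
                                          


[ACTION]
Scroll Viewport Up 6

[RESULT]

                                          
                                          
                                          
                                          
                            ┏━━━━━━━━━━━━━
                            ┃ SlidingPuzzl
                            ┠─────────────
                            ┃┌────┬────┬──
                            ┃│  6 │  3 │ 1
                            ┃├────┼────┼──
                            ┃│ 14 │  1 │ 1
                            ┃├────┼────┼──
                            ┃│ 13 │  2 │  
                            ┃├────┼────┼──


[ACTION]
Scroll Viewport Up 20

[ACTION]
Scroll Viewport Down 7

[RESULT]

                            ┃┌────┬────┬──
                            ┃│  6 │  3 │ 1
                            ┃├────┼────┼──
                            ┃│ 14 │  1 │ 1
                            ┃├────┼────┼──
                            ┃│ 13 │  2 │  
                            ┃├────┼────┼──
                            ┗━━━━━━━━━━━━━
                             ┗━━━━━━━━━━━━
                                          
                                          
                                          
                                          
                                          


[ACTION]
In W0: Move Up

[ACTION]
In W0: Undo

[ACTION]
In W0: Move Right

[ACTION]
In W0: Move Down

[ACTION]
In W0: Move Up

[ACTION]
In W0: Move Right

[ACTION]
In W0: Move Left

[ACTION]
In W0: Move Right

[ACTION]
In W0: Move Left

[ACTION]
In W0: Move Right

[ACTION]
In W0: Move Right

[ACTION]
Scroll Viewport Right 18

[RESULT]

          ┃┌────┬────┬────┬────┐          
          ┃│  6 │  3 │ 12 │  4 │          
          ┃├────┼────┼────┼────┤          
          ┃│ 14 │  1 │ 11 │ 10 │          
          ┃├────┼────┼────┼────┤          
          ┃│ 13 │  2 │  9 │    │          
          ┃├────┼────┼────┼────┤          
          ┗━━━━━━━━━━━━━━━━━━━━━━━━━━━━━━━
           ┗━━━━━━━━━━━━━━━━━━━━━━━━━━━━━━
                                          
                                          
                                          
                                          
                                          


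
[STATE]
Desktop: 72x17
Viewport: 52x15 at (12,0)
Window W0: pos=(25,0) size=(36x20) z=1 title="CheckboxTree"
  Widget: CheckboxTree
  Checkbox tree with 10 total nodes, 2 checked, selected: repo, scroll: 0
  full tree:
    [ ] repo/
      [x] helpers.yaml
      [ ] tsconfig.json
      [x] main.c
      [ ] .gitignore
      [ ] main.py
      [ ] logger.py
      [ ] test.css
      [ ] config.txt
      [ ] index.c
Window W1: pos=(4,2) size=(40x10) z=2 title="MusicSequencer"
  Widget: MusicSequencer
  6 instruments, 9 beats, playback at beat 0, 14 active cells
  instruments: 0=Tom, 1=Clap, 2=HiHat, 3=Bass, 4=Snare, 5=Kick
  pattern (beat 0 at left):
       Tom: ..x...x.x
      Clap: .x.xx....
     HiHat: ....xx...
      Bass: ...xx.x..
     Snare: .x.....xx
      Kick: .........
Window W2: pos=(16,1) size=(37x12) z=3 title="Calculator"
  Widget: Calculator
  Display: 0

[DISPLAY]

             ┏━━━━━━━━━━━━━━━━━━━━━━━━━━━━━━━━━━┓   
    ┏━━━━━━━━━━━━━━━━━━━━━━━━━━━━━━━━━━━┓       ┃   
━━━━┃ Calculator                        ┃───────┨   
eque┠───────────────────────────────────┨       ┃   
────┃                                  0┃       ┃   
1234┃┌───┬───┬───┬───┐                  ┃       ┃   
·█··┃│ 7 │ 8 │ 9 │ ÷ │                  ┃       ┃   
█·██┃├───┼───┼───┼───┤                  ┃       ┃   
···█┃│ 4 │ 5 │ 6 │ × │                  ┃       ┃   
··██┃├───┼───┼───┼───┤                  ┃       ┃   
█···┃│ 1 │ 2 │ 3 │ - │                  ┃       ┃   
━━━━┃└───┴───┴───┴───┘                  ┃       ┃   
    ┗━━━━━━━━━━━━━━━━━━━━━━━━━━━━━━━━━━━┛       ┃   
             ┃                                  ┃   
             ┃                                  ┃   


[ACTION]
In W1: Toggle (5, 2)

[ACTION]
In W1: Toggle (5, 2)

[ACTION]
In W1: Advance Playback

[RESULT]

             ┏━━━━━━━━━━━━━━━━━━━━━━━━━━━━━━━━━━┓   
    ┏━━━━━━━━━━━━━━━━━━━━━━━━━━━━━━━━━━━┓       ┃   
━━━━┃ Calculator                        ┃───────┨   
eque┠───────────────────────────────────┨       ┃   
────┃                                  0┃       ┃   
▼234┃┌───┬───┬───┬───┐                  ┃       ┃   
·█··┃│ 7 │ 8 │ 9 │ ÷ │                  ┃       ┃   
█·██┃├───┼───┼───┼───┤                  ┃       ┃   
···█┃│ 4 │ 5 │ 6 │ × │                  ┃       ┃   
··██┃├───┼───┼───┼───┤                  ┃       ┃   
█···┃│ 1 │ 2 │ 3 │ - │                  ┃       ┃   
━━━━┃└───┴───┴───┴───┘                  ┃       ┃   
    ┗━━━━━━━━━━━━━━━━━━━━━━━━━━━━━━━━━━━┛       ┃   
             ┃                                  ┃   
             ┃                                  ┃   


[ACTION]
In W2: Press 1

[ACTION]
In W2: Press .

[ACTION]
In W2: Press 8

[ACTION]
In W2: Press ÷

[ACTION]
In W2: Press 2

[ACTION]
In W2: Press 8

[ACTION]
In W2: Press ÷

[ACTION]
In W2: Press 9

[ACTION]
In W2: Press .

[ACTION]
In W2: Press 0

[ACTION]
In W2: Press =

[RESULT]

             ┏━━━━━━━━━━━━━━━━━━━━━━━━━━━━━━━━━━┓   
    ┏━━━━━━━━━━━━━━━━━━━━━━━━━━━━━━━━━━━┓       ┃   
━━━━┃ Calculator                        ┃───────┨   
eque┠───────────────────────────────────┨       ┃   
────┃                     0.007142857143┃       ┃   
▼234┃┌───┬───┬───┬───┐                  ┃       ┃   
·█··┃│ 7 │ 8 │ 9 │ ÷ │                  ┃       ┃   
█·██┃├───┼───┼───┼───┤                  ┃       ┃   
···█┃│ 4 │ 5 │ 6 │ × │                  ┃       ┃   
··██┃├───┼───┼───┼───┤                  ┃       ┃   
█···┃│ 1 │ 2 │ 3 │ - │                  ┃       ┃   
━━━━┃└───┴───┴───┴───┘                  ┃       ┃   
    ┗━━━━━━━━━━━━━━━━━━━━━━━━━━━━━━━━━━━┛       ┃   
             ┃                                  ┃   
             ┃                                  ┃   


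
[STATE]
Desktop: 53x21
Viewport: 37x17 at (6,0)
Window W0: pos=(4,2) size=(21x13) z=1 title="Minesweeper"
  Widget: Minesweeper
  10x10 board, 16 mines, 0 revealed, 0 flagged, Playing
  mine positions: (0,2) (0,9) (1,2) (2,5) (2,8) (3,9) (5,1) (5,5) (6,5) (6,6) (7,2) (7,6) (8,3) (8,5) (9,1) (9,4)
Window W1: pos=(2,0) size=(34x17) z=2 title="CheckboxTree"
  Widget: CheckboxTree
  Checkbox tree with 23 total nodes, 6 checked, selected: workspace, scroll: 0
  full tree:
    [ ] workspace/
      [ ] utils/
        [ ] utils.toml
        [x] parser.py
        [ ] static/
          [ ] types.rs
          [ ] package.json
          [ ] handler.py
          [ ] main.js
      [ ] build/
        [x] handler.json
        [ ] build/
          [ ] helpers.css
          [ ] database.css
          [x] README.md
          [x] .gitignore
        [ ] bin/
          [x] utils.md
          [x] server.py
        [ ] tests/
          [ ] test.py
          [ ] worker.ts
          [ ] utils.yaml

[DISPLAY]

━━━━━━━━━━━━━━━━━━━━━━━━━━━━━┓       
eckboxTree                   ┃       
─────────────────────────────┨       
] workspace/                 ┃       
[-] utils/                   ┃       
  [ ] utils.toml             ┃       
  [x] parser.py              ┃       
  [ ] static/                ┃       
    [ ] types.rs             ┃       
    [ ] package.json         ┃       
    [ ] handler.py           ┃       
    [ ] main.js              ┃       
[-] build/                   ┃       
  [x] handler.json           ┃       
  [-] build/                 ┃       
    [ ] helpers.css          ┃       
━━━━━━━━━━━━━━━━━━━━━━━━━━━━━┛       


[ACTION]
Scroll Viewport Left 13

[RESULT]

  ┏━━━━━━━━━━━━━━━━━━━━━━━━━━━━━━━━┓ 
  ┃ CheckboxTree                   ┃ 
  ┠────────────────────────────────┨ 
  ┃>[-] workspace/                 ┃ 
  ┃   [-] utils/                   ┃ 
  ┃     [ ] utils.toml             ┃ 
  ┃     [x] parser.py              ┃ 
  ┃     [ ] static/                ┃ 
  ┃       [ ] types.rs             ┃ 
  ┃       [ ] package.json         ┃ 
  ┃       [ ] handler.py           ┃ 
  ┃       [ ] main.js              ┃ 
  ┃   [-] build/                   ┃ 
  ┃     [x] handler.json           ┃ 
  ┃     [-] build/                 ┃ 
  ┃       [ ] helpers.css          ┃ 
  ┗━━━━━━━━━━━━━━━━━━━━━━━━━━━━━━━━┛ 


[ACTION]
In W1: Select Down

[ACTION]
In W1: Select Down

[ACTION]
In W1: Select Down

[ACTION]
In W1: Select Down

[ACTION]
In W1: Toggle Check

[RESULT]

  ┏━━━━━━━━━━━━━━━━━━━━━━━━━━━━━━━━┓ 
  ┃ CheckboxTree                   ┃ 
  ┠────────────────────────────────┨ 
  ┃ [-] workspace/                 ┃ 
  ┃   [-] utils/                   ┃ 
  ┃     [ ] utils.toml             ┃ 
  ┃     [x] parser.py              ┃ 
  ┃>    [x] static/                ┃ 
  ┃       [x] types.rs             ┃ 
  ┃       [x] package.json         ┃ 
  ┃       [x] handler.py           ┃ 
  ┃       [x] main.js              ┃ 
  ┃   [-] build/                   ┃ 
  ┃     [x] handler.json           ┃ 
  ┃     [-] build/                 ┃ 
  ┃       [ ] helpers.css          ┃ 
  ┗━━━━━━━━━━━━━━━━━━━━━━━━━━━━━━━━┛ 


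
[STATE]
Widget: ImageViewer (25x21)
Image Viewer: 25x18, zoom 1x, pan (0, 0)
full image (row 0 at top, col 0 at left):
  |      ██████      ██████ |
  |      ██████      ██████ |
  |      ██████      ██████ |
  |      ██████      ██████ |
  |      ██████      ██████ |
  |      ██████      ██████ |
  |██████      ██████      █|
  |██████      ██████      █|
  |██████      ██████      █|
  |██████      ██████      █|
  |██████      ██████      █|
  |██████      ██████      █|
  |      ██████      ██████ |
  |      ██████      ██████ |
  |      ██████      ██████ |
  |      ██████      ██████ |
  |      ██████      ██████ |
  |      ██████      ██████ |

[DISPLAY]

      ██████      ██████ 
      ██████      ██████ 
      ██████      ██████ 
      ██████      ██████ 
      ██████      ██████ 
      ██████      ██████ 
██████      ██████      █
██████      ██████      █
██████      ██████      █
██████      ██████      █
██████      ██████      █
██████      ██████      █
      ██████      ██████ 
      ██████      ██████ 
      ██████      ██████ 
      ██████      ██████ 
      ██████      ██████ 
      ██████      ██████ 
                         
                         
                         


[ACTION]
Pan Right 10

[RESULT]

██      ██████           
██      ██████           
██      ██████           
██      ██████           
██      ██████           
██      ██████           
  ██████      █          
  ██████      █          
  ██████      █          
  ██████      █          
  ██████      █          
  ██████      █          
██      ██████           
██      ██████           
██      ██████           
██      ██████           
██      ██████           
██      ██████           
                         
                         
                         


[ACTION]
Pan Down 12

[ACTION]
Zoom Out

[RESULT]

██      ██████           
██      ██████           
██      ██████           
██      ██████           
██      ██████           
██      ██████           
                         
                         
                         
                         
                         
                         
                         
                         
                         
                         
                         
                         
                         
                         
                         


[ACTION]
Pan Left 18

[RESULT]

      ██████      ██████ 
      ██████      ██████ 
      ██████      ██████ 
      ██████      ██████ 
      ██████      ██████ 
      ██████      ██████ 
                         
                         
                         
                         
                         
                         
                         
                         
                         
                         
                         
                         
                         
                         
                         


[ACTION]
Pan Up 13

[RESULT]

      ██████      ██████ 
      ██████      ██████ 
      ██████      ██████ 
      ██████      ██████ 
      ██████      ██████ 
      ██████      ██████ 
██████      ██████      █
██████      ██████      █
██████      ██████      █
██████      ██████      █
██████      ██████      █
██████      ██████      █
      ██████      ██████ 
      ██████      ██████ 
      ██████      ██████ 
      ██████      ██████ 
      ██████      ██████ 
      ██████      ██████ 
                         
                         
                         


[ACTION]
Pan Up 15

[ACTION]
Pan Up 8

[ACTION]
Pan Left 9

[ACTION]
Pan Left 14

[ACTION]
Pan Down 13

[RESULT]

      ██████      ██████ 
      ██████      ██████ 
      ██████      ██████ 
      ██████      ██████ 
      ██████      ██████ 
                         
                         
                         
                         
                         
                         
                         
                         
                         
                         
                         
                         
                         
                         
                         
                         


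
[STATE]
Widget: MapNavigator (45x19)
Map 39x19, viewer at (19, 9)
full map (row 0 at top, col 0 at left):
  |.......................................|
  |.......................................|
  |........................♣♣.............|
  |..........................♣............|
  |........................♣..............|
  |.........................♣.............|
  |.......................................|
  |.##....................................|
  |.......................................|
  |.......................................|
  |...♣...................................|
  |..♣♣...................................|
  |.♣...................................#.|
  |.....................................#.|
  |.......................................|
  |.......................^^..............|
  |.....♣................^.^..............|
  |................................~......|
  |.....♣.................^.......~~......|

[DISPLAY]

   .......................................   
   .......................................   
   ........................♣♣.............   
   ..........................♣............   
   ........................♣..............   
   .........................♣.............   
   .......................................   
   .##....................................   
   .......................................   
   ...................@...................   
   ...♣...................................   
   ..♣♣...................................   
   .♣...................................#.   
   .....................................#.   
   .......................................   
   .......................^^..............   
   .....♣................^.^..............   
   ................................~......   
   .....♣.................^.......~~......   


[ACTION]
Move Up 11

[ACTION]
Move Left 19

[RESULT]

                                             
                                             
                                             
                                             
                                             
                                             
                                             
                                             
                                             
                      @......................
                      .......................
                      .......................
                      .......................
                      .......................
                      .......................
                      .......................
                      .##....................
                      .......................
                      .......................


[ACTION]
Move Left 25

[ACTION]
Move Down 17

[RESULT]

                      .......................
                      .......................
                      ...♣...................
                      ..♣♣...................
                      .♣.....................
                      .......................
                      .......................
                      .......................
                      .....♣................^
                      @......................
                      .....♣.................
                                             
                                             
                                             
                                             
                                             
                                             
                                             
                                             


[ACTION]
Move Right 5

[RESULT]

                 ............................
                 ............................
                 ...♣........................
                 ..♣♣........................
                 .♣..........................
                 ............................
                 ............................
                 .......................^^...
                 .....♣................^.^...
                 .....@......................
                 .....♣.................^....
                                             
                                             
                                             
                                             
                                             
                                             
                                             
                                             


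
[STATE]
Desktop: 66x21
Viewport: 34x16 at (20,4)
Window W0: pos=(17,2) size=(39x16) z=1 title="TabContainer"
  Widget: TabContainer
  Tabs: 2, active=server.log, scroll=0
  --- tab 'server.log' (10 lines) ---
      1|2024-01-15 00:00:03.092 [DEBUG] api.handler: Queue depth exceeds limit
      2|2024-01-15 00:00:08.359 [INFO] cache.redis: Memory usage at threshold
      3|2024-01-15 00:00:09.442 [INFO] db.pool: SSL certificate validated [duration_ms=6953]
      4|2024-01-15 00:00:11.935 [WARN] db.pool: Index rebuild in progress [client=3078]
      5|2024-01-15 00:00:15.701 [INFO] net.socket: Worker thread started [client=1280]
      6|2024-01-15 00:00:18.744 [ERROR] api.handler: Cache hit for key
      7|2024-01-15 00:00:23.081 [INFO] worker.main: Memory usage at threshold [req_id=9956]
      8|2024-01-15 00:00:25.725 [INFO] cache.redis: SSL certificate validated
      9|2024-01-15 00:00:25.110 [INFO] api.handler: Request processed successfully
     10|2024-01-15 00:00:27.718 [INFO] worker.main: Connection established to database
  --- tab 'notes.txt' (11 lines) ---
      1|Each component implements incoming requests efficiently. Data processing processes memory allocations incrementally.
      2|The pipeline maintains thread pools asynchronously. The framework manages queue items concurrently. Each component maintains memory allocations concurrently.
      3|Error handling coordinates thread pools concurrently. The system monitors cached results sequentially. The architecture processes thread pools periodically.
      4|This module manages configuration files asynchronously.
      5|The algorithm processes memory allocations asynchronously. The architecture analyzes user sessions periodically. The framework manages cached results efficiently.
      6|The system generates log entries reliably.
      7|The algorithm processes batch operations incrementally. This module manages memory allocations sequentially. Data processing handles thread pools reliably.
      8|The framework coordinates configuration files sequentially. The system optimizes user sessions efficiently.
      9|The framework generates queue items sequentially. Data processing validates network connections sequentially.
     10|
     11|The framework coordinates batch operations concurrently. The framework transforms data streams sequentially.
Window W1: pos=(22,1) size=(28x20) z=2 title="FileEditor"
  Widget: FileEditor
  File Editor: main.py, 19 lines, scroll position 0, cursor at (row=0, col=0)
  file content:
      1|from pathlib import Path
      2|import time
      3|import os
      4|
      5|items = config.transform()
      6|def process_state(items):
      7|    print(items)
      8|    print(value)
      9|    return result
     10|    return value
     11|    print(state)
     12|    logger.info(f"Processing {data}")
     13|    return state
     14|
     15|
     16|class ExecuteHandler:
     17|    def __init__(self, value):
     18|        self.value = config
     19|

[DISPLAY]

──┃█rom pathlib import Path ▲┃────
er┃import time              █┃    
──┃import os                ░┃────
24┃                         ░┃api.
24┃items = config.transform(░┃ache
24┃def process_state(items):░┃b.po
24┃    print(items)         ░┃b.po
24┃    print(value)         ░┃et.s
24┃    return result        ░┃api.
24┃    return value         ░┃orke
24┃    print(state)         ░┃ache
24┃    logger.info(f"Process░┃pi.h
24┃    return state         ░┃orke
━━┃                         ░┃━━━━
  ┃                         ░┃    
  ┃class ExecuteHandler:    ▼┃    


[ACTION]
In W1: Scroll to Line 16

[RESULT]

──┃                         ▲┃────
er┃items = config.transform(░┃    
──┃def process_state(items):░┃────
24┃    print(items)         ░┃api.
24┃    print(value)         ░┃ache
24┃    return result        ░┃b.po
24┃    return value         ░┃b.po
24┃    print(state)         ░┃et.s
24┃    logger.info(f"Process░┃api.
24┃    return state         ░┃orke
24┃                         ░┃ache
24┃                         ░┃pi.h
24┃class ExecuteHandler:    ░┃orke
━━┃    def __init__(self, va░┃━━━━
  ┃        self.value = conf█┃    
  ┃                         ▼┃    


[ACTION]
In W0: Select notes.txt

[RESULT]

──┃                         ▲┃────
er┃items = config.transform(░┃    
──┃def process_state(items):░┃────
ch┃    print(items)         ░┃ng r
e ┃    print(value)         ░┃ols 
ro┃    return result        ░┃d po
is┃    return value         ░┃n fi
e ┃    print(state)         ░┃lloc
e ┃    logger.info(f"Process░┃ rel
e ┃    return state         ░┃erat
e ┃                         ░┃urat
e ┃                         ░┃ems 
  ┃class ExecuteHandler:    ░┃    
━━┃    def __init__(self, va░┃━━━━
  ┃        self.value = conf█┃    
  ┃                         ▼┃    


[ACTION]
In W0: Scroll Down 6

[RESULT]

──┃                         ▲┃────
er┃items = config.transform(░┃    
──┃def process_state(items):░┃────
e ┃    print(items)         ░┃erat
e ┃    print(value)         ░┃urat
e ┃    return result        ░┃ems 
  ┃    return value         ░┃    
e ┃    print(state)         ░┃oper
  ┃    logger.info(f"Process░┃    
  ┃    return state         ░┃    
  ┃                         ░┃    
  ┃                         ░┃    
  ┃class ExecuteHandler:    ░┃    
━━┃    def __init__(self, va░┃━━━━
  ┃        self.value = conf█┃    
  ┃                         ▼┃    


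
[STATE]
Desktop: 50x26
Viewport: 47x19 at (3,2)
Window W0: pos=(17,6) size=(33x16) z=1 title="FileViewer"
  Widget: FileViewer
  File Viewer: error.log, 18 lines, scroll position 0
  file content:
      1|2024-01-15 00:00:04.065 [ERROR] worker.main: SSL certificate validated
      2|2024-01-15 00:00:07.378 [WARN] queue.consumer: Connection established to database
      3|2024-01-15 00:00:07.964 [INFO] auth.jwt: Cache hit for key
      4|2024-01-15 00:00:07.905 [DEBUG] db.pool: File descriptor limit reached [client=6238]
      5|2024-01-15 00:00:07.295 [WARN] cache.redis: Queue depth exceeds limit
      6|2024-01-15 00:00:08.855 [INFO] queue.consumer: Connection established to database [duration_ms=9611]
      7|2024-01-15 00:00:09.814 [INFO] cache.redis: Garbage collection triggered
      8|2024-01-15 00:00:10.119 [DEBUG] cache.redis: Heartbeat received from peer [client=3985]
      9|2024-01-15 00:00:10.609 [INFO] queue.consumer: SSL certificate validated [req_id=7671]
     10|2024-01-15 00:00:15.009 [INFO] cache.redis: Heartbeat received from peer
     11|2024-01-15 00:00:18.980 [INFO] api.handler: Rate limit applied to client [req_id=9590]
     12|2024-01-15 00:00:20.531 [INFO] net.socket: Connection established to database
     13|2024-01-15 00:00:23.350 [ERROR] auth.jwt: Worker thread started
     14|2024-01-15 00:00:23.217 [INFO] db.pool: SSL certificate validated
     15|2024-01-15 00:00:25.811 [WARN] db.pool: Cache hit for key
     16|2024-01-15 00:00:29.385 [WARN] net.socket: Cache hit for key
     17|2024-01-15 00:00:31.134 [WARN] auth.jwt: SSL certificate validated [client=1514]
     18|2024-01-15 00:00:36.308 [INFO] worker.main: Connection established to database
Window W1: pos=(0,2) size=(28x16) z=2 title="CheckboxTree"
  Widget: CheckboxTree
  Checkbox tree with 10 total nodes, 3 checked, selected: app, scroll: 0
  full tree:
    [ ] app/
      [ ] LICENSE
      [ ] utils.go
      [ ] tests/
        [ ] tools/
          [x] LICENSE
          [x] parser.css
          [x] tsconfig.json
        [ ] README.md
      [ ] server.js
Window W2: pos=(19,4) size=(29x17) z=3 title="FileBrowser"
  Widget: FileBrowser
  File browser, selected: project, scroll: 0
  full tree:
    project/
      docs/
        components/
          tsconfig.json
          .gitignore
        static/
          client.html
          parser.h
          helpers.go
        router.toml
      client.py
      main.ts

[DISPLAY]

━━━━━━━━━━━━━━━━━━━━━━━━┓                      
heckboxTree             ┃                      
────────────────┏━━━━━━━━━━━━━━━━━━━━━━━━━━━┓  
-] app/         ┃ FileBrowser               ┃  
 [ ] LICENSE    ┠───────────────────────────┨━┓
 [ ] utils.go   ┃> [-] project/             ┃ ┃
 [-] tests/     ┃    [+] docs/              ┃─┨
   [x] tools/   ┃    client.py              ┃▲┃
     [x] LICENSE┃    main.ts                ┃█┃
     [x] parser.┃                           ┃░┃
     [x] tsconfi┃                           ┃░┃
   [ ] README.md┃                           ┃░┃
 [ ] server.js  ┃                           ┃░┃
                ┃                           ┃░┃
                ┃                           ┃░┃
━━━━━━━━━━━━━━━━┃                           ┃░┃
              ┃2┃                           ┃░┃
              ┃2┃                           ┃░┃
              ┃2┗━━━━━━━━━━━━━━━━━━━━━━━━━━━┛▼┃


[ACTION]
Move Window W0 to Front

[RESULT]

━━━━━━━━━━━━━━━━━━━━━━━━┓                      
heckboxTree             ┃                      
────────────────┏━━━━━━━━━━━━━━━━━━━━━━━━━━━┓  
-] app/         ┃ FileBrowser               ┃  
 [ ] LICENSE  ┏━━━━━━━━━━━━━━━━━━━━━━━━━━━━━━━┓
 [ ] utils.go ┃ FileViewer                    ┃
 [-] tests/   ┠───────────────────────────────┨
   [x] tools/ ┃2024-01-15 00:00:04.065 [ERROR▲┃
     [x] LICEN┃2024-01-15 00:00:07.378 [WARN]█┃
     [x] parse┃2024-01-15 00:00:07.964 [INFO]░┃
     [x] tscon┃2024-01-15 00:00:07.905 [DEBUG░┃
   [ ] README.┃2024-01-15 00:00:07.295 [WARN]░┃
 [ ] server.js┃2024-01-15 00:00:08.855 [INFO]░┃
              ┃2024-01-15 00:00:09.814 [INFO]░┃
              ┃2024-01-15 00:00:10.119 [DEBUG░┃
━━━━━━━━━━━━━━┃2024-01-15 00:00:10.609 [INFO]░┃
              ┃2024-01-15 00:00:15.009 [INFO]░┃
              ┃2024-01-15 00:00:18.980 [INFO]░┃
              ┃2024-01-15 00:00:20.531 [INFO]▼┃


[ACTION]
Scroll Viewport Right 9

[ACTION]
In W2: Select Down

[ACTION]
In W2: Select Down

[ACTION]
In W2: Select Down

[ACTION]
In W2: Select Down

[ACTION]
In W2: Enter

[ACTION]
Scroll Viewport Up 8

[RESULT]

                                               
                                               
━━━━━━━━━━━━━━━━━━━━━━━━┓                      
heckboxTree             ┃                      
────────────────┏━━━━━━━━━━━━━━━━━━━━━━━━━━━┓  
-] app/         ┃ FileBrowser               ┃  
 [ ] LICENSE  ┏━━━━━━━━━━━━━━━━━━━━━━━━━━━━━━━┓
 [ ] utils.go ┃ FileViewer                    ┃
 [-] tests/   ┠───────────────────────────────┨
   [x] tools/ ┃2024-01-15 00:00:04.065 [ERROR▲┃
     [x] LICEN┃2024-01-15 00:00:07.378 [WARN]█┃
     [x] parse┃2024-01-15 00:00:07.964 [INFO]░┃
     [x] tscon┃2024-01-15 00:00:07.905 [DEBUG░┃
   [ ] README.┃2024-01-15 00:00:07.295 [WARN]░┃
 [ ] server.js┃2024-01-15 00:00:08.855 [INFO]░┃
              ┃2024-01-15 00:00:09.814 [INFO]░┃
              ┃2024-01-15 00:00:10.119 [DEBUG░┃
━━━━━━━━━━━━━━┃2024-01-15 00:00:10.609 [INFO]░┃
              ┃2024-01-15 00:00:15.009 [INFO]░┃


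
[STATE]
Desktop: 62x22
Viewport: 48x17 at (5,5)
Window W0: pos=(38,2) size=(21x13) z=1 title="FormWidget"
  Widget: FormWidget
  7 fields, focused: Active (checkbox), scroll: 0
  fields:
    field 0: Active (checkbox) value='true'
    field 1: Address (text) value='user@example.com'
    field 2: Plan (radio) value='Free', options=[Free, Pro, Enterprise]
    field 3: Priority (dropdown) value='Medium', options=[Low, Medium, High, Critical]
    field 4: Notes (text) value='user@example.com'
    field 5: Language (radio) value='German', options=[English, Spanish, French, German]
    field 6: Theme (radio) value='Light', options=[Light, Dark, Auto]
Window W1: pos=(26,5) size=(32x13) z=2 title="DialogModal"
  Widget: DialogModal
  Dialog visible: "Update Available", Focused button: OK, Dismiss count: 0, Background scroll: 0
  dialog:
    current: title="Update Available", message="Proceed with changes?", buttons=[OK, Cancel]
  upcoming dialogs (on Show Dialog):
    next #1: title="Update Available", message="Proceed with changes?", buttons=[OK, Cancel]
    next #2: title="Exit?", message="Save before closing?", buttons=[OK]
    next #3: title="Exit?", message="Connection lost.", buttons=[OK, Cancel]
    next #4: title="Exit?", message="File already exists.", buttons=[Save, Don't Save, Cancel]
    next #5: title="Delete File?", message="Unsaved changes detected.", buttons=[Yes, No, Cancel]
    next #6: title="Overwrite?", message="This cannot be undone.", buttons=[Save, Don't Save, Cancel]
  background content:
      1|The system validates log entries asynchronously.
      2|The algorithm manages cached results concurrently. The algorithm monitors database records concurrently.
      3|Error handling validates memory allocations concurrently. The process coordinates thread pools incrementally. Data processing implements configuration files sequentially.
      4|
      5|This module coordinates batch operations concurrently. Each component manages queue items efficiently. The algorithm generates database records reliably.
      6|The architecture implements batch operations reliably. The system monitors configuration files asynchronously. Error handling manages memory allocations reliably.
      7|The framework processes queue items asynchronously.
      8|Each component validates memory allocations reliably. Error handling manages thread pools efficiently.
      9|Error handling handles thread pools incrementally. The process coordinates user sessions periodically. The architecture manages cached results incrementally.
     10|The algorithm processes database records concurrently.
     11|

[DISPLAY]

                     ┏━━━━━━━━━━━━━━━━━━━━━━━━━━
                     ┃ DialogModal              
                     ┠──────────────────────────
                     ┃The system validates log e
                     ┃The algorithm manages cach
                     ┃Er┌───────────────────────
                     ┃  │    Update Available   
                     ┃Th│ Proceed with changes? 
                     ┃Th│     [OK]  Cancel      
                     ┃Th└───────────────────────
                     ┃Each component validates m
                     ┃Error handling handles thr
                     ┗━━━━━━━━━━━━━━━━━━━━━━━━━━
                                                
                                                
                                                
                                                


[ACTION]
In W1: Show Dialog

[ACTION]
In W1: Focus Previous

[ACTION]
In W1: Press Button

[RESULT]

                     ┏━━━━━━━━━━━━━━━━━━━━━━━━━━
                     ┃ DialogModal              
                     ┠──────────────────────────
                     ┃The system validates log e
                     ┃The algorithm manages cach
                     ┃Error handling validates m
                     ┃                          
                     ┃This module coordinates ba
                     ┃The architecture implement
                     ┃The framework processes qu
                     ┃Each component validates m
                     ┃Error handling handles thr
                     ┗━━━━━━━━━━━━━━━━━━━━━━━━━━
                                                
                                                
                                                
                                                


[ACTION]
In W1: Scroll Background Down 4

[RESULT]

                     ┏━━━━━━━━━━━━━━━━━━━━━━━━━━
                     ┃ DialogModal              
                     ┠──────────────────────────
                     ┃This module coordinates ba
                     ┃The architecture implement
                     ┃The framework processes qu
                     ┃Each component validates m
                     ┃Error handling handles thr
                     ┃The algorithm processes da
                     ┃                          
                     ┃                          
                     ┃                          
                     ┗━━━━━━━━━━━━━━━━━━━━━━━━━━
                                                
                                                
                                                
                                                
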